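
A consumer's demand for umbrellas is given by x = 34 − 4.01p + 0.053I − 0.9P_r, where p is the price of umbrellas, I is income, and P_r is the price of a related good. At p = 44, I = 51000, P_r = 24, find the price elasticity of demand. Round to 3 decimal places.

At the given point, x = 34 − 4.01(44) + 0.053(51000) − 0.9(24) = 34 − 176.44 + 2703 − 21.6 = 2538.96.
∂x/∂p = −4.01, so E_p = (−4.01)·(44/2538.96) ≈ -0.069.
|E_p| < 1: demand is inelastic.

-0.069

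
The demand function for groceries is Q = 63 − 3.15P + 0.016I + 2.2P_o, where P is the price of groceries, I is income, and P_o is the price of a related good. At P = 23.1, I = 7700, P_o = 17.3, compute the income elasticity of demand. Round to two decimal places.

Substituting, Q = 63 − 3.15(23.1) + 0.016(7700) + 2.2(17.3) = 63 − 72.765 + 123.2 + 38.06 = 151.495.
∂Q/∂I = +0.016, so E_I = 0.016·(7700/151.495) ≈ 0.81.
E_I ∈ (0,1): normal good (necessity).

0.81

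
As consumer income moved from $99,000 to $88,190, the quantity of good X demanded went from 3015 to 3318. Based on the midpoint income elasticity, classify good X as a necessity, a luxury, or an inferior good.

inferior

%ΔQ = (3318 − 3015)/[(3015+3318)/2] = 303/3166.5 ≈ 0.0957.
%ΔI = (88,190 − 99,000)/[(99,000+88,190)/2] = -10810/93595 ≈ -0.1155.
E_I = %ΔQ/%ΔI ≈ -0.828.
E_I < 0: inferior good.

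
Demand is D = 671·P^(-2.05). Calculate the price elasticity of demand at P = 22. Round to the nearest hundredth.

For a Cobb–Douglas (constant-elasticity) form D = A·P^α·…, the elasticity with respect to P equals the exponent α at every point.
Here the exponent on P is -2.05, so the price elasticity of demand is -2.05.

-2.05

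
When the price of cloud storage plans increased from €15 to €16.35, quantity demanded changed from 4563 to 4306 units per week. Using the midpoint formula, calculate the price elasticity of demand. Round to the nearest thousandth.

%ΔQ = (4306 − 4563)/[(4563 + 4306)/2] = -257/4434.5 ≈ -0.0580.
%ΔP = (16.35 − 15)/[(15 + 16.35)/2] = 1.35/15.675 ≈ 0.0861.
Arc elasticity E = %ΔQ/%ΔP ≈ -0.0580/0.0861 ≈ -0.673.
|E| < 1: demand is inelastic over this range.

-0.673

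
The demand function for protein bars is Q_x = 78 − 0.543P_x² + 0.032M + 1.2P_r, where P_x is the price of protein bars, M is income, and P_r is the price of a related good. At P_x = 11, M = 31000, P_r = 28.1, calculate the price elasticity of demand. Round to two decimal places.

-0.13

Evaluating quantity at (P_x, M, P_r) gives Q_x = 78 − 0.543(11)² + 0.032(31000) + 1.2(28.1) = 78 − 65.703 + 992 + 33.72 = 1038.017.
∂Q_x/∂P_x = −2·0.543·P_x = -11.946, so E_p = -11.946·(11/1038.017) ≈ -0.13.
|E_p| < 1: demand is inelastic.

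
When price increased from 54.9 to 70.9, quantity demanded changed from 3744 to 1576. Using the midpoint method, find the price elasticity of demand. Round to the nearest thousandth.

%ΔQ = (1576 − 3744)/[(3744 + 1576)/2] = -2168/2660 ≈ -0.8150.
%Δp = (70.9 − 54.9)/[(54.9 + 70.9)/2] = 16/62.9 ≈ 0.2544.
Arc elasticity E = %ΔQ/%Δp ≈ -0.8150/0.2544 ≈ -3.204.
|E| > 1: demand is elastic over this range.

-3.204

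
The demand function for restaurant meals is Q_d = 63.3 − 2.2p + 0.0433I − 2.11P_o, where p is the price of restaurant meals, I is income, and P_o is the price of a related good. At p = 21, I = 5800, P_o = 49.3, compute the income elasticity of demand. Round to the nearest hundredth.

Substituting, Q_d = 63.3 − 2.2(21) + 0.0433(5800) − 2.11(49.3) = 63.3 − 46.2 + 251.14 − 104.023 = 164.217.
∂Q_d/∂I = +0.0433, so E_I = 0.0433·(5800/164.217) ≈ 1.53.
E_I > 1: normal good (luxury).

1.53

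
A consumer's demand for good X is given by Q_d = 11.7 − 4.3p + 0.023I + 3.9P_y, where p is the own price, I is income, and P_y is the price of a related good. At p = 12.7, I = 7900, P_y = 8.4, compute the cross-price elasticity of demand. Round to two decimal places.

0.19

First evaluate Q_d: 11.7 − 4.3(12.7) + 0.023(7900) + 3.9(8.4) = 11.7 − 54.61 + 181.7 + 32.76 = 171.55.
∂Q_d/∂P_y = +3.9, so E_xy = 3.9·(8.4/171.55) ≈ 0.19.
E_xy > 0: the goods are substitutes.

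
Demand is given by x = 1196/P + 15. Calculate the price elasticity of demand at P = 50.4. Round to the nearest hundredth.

At P = 50.4, x = 38.7302.
dx/dP = −1196/P² = −0.4708.
Point elasticity E = (dx/dP)·(P/x) = -0.4708 × 50.4/38.7302 ≈ -0.61.
|E| < 1, so demand is inelastic at this price.

-0.61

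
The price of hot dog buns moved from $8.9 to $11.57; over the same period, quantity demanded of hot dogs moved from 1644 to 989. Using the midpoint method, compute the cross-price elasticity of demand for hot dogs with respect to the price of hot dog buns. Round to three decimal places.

%ΔQ_x = (989 − 1644)/[(1644+989)/2] = -655/1316.5 ≈ -0.4975.
%ΔP_y = (11.57 − 8.9)/[(8.9+11.57)/2] ≈ 0.2609.
E_xy = -0.4975/0.2609 ≈ -1.907.
E_xy < 0, so hot dogs and hot dog buns are complements.

-1.907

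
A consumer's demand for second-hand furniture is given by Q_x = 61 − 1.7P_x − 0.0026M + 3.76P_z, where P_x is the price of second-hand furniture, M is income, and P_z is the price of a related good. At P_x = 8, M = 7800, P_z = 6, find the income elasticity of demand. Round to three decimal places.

-0.408

Substituting, Q_x = 61 − 1.7(8) − 0.0026(7800) + 3.76(6) = 61 − 13.6 − 20.28 + 22.56 = 49.68.
∂Q_x/∂M = −0.0026, so E_I = -0.0026·(7800/49.68) ≈ -0.408.
E_I < 0: inferior good.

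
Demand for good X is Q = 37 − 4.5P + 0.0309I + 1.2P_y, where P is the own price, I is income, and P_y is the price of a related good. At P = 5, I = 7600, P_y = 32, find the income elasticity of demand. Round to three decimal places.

Evaluating quantity at (P, I, P_y) gives Q = 37 − 4.5(5) + 0.0309(7600) + 1.2(32) = 37 − 22.5 + 234.84 + 38.4 = 287.74.
∂Q/∂I = +0.0309, so E_I = 0.0309·(7600/287.74) ≈ 0.816.
E_I ∈ (0,1): normal good (necessity).

0.816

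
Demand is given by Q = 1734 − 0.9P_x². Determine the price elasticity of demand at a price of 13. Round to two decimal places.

At P_x = 13, Q = 1581.9.
dQ/dP_x = −2·0.9·P_x = −23.4.
Point elasticity E = (dQ/dP_x)·(P_x/Q) = -23.4 × 13/1581.9 ≈ -0.19.
|E| < 1, so demand is inelastic at this price.

-0.19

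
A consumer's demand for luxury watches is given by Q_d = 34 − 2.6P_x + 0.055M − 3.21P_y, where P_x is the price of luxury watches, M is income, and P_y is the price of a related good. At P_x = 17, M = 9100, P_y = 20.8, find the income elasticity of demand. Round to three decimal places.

1.182

First evaluate Q_d: 34 − 2.6(17) + 0.055(9100) − 3.21(20.8) = 34 − 44.2 + 500.5 − 66.768 = 423.532.
∂Q_d/∂M = +0.055, so E_I = 0.055·(9100/423.532) ≈ 1.182.
E_I > 1: normal good (luxury).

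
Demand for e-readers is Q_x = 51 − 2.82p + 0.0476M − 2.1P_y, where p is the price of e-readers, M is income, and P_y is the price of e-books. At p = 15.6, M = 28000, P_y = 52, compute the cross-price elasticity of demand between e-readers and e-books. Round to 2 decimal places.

-0.09

Q_x = 51 − 2.82(15.6) + 0.0476(28000) − 2.1(52) = 51 − 43.992 + 1332.8 − 109.2 = 1230.608.
∂Q_x/∂P_y = −2.1, so E_xy = -2.1·(52/1230.608) ≈ -0.09.
E_xy < 0: the goods are complements.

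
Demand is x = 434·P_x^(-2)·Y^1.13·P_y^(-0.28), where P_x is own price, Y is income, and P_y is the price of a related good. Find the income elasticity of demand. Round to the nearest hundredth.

1.13

For a Cobb–Douglas (constant-elasticity) form x = A·Y^α·…, the elasticity with respect to Y equals the exponent α at every point.
Here the exponent on Y is 1.13, so the income elasticity of demand is 1.13.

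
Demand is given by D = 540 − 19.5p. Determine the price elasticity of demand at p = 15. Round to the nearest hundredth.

At p = 15, D = 247.5.
dD/dp = −19.5.
Point elasticity E = (dD/dp)·(p/D) = -19.5 × 15/247.5 ≈ -1.18.
|E| > 1, so demand is elastic at this price.

-1.18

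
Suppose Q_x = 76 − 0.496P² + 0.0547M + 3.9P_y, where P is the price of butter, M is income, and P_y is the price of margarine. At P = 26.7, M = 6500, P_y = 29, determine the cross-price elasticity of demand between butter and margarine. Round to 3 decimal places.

0.592

First evaluate Q_x: 76 − 0.496(26.7)² + 0.0547(6500) + 3.9(29) = 76 − 353.5934 + 355.55 + 113.1 = 191.0566.
∂Q_x/∂P_y = +3.9, so E_xy = 3.9·(29/191.0566) ≈ 0.592.
E_xy > 0: the goods are substitutes.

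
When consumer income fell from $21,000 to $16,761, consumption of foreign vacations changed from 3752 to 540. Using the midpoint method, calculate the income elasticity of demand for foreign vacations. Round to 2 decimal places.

6.67

%ΔQ = (540 − 3752)/[(3752+540)/2] = -3212/2146 ≈ -1.4967.
%ΔI = (16,761 − 21,000)/[(21,000+16,761)/2] = -4239/18880.5 ≈ -0.2245.
E_I = %ΔQ/%ΔI ≈ 6.67.
E_I > 1: normal good (luxury).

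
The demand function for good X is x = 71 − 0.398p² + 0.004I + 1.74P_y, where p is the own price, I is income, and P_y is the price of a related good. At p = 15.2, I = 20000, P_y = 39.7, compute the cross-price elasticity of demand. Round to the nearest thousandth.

At the given point, x = 71 − 0.398(15.2)² + 0.004(20000) + 1.74(39.7) = 71 − 91.9539 + 80 + 69.078 = 128.1241.
∂x/∂P_y = +1.74, so E_xy = 1.74·(39.7/128.1241) ≈ 0.539.
E_xy > 0: the goods are substitutes.

0.539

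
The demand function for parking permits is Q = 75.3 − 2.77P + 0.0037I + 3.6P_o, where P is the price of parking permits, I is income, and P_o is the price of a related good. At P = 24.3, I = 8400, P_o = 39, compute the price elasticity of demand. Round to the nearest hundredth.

First evaluate Q: 75.3 − 2.77(24.3) + 0.0037(8400) + 3.6(39) = 75.3 − 67.311 + 31.08 + 140.4 = 179.469.
∂Q/∂P = −2.77, so E_p = (−2.77)·(24.3/179.469) ≈ -0.38.
|E_p| < 1: demand is inelastic.

-0.38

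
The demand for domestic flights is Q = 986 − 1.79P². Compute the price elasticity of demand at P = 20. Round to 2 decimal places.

-5.30

At P = 20, Q = 270.
dQ/dP = −2·1.79·P = −71.6.
Point elasticity E = (dQ/dP)·(P/Q) = -71.6 × 20/270 ≈ -5.30.
|E| > 1, so demand is elastic at this price.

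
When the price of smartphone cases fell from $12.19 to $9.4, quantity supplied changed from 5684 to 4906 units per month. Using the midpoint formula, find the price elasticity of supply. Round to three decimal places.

%Δq = (4906 − 5684)/[(5684 + 4906)/2] = -778/5295 ≈ -0.1469.
%ΔP = (9.4 − 12.19)/[(12.19 + 9.4)/2] = -2.79/10.795 ≈ -0.2585.
Arc elasticity E = %Δq/%ΔP ≈ -0.1469/-0.2585 ≈ 0.569.
|E| < 1: supply is inelastic over this range.

0.569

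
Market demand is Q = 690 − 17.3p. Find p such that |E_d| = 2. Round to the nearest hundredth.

26.59

Set −bp/(a − bp) = −2 ⇒ bp = 2(a − bp) ⇒ bp(1+2) = 2·a.
p = 2·690/(17.3·3) ≈ 26.59.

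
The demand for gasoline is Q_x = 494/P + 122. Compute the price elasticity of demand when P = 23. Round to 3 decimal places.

At P = 23, Q_x = 143.4783.
dQ_x/dP = −494/P² = −0.9338.
Point elasticity E = (dQ_x/dP)·(P/Q_x) = -0.9338 × 23/143.4783 ≈ -0.150.
|E| < 1, so demand is inelastic at this price.

-0.150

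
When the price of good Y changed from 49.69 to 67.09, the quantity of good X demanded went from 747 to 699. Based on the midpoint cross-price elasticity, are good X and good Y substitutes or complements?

complements

%ΔQ_x = (699 − 747)/[(747+699)/2] = -48/723 ≈ -0.0664.
%ΔP_y = (67.09 − 49.69)/[(49.69+67.09)/2] ≈ 0.2980.
E_xy = -0.0664/0.2980 ≈ -0.223.
E_xy < 0, so the goods are complements.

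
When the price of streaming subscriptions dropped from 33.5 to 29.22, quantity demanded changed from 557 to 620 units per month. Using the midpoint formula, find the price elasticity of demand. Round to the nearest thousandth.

-0.784

%Δq = (620 − 557)/[(557 + 620)/2] = 63/588.5 ≈ 0.1071.
%ΔP = (29.22 − 33.5)/[(33.5 + 29.22)/2] = -4.28/31.36 ≈ -0.1365.
Arc elasticity E = %Δq/%ΔP ≈ 0.1071/-0.1365 ≈ -0.784.
|E| < 1: demand is inelastic over this range.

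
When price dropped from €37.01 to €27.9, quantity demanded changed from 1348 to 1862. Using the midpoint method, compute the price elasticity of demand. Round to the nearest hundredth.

-1.14

%Δq = (1862 − 1348)/[(1348 + 1862)/2] = 514/1605 ≈ 0.3202.
%ΔP = (27.9 − 37.01)/[(37.01 + 27.9)/2] = -9.11/32.455 ≈ -0.2807.
Arc elasticity E = %Δq/%ΔP ≈ 0.3202/-0.2807 ≈ -1.14.
|E| > 1: demand is elastic over this range.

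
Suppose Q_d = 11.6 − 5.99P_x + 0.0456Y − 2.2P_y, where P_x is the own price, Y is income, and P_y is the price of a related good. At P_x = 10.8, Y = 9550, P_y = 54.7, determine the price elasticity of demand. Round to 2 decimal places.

-0.25

First evaluate Q_d: 11.6 − 5.99(10.8) + 0.0456(9550) − 2.2(54.7) = 11.6 − 64.692 + 435.48 − 120.34 = 262.048.
∂Q_d/∂P_x = −5.99, so E_p = (−5.99)·(10.8/262.048) ≈ -0.25.
|E_p| < 1: demand is inelastic.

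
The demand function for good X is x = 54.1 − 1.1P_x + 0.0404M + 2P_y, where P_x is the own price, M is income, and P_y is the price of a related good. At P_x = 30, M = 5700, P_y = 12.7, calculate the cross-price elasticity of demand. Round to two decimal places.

Substituting, x = 54.1 − 1.1(30) + 0.0404(5700) + 2(12.7) = 54.1 − 33 + 230.28 + 25.4 = 276.78.
∂x/∂P_y = +2, so E_xy = 2·(12.7/276.78) ≈ 0.09.
E_xy > 0: the goods are substitutes.

0.09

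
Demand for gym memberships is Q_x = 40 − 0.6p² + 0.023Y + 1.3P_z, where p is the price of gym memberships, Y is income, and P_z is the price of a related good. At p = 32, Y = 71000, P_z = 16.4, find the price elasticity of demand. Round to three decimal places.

-1.138

Substituting, Q_x = 40 − 0.6(32)² + 0.023(71000) + 1.3(16.4) = 40 − 614.4 + 1633 + 21.32 = 1079.92.
∂Q_x/∂p = −2·0.6·p = -38.4, so E_p = -38.4·(32/1079.92) ≈ -1.138.
|E_p| > 1: demand is elastic.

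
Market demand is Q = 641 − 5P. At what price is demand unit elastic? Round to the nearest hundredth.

For linear demand Q = a − bP, E = −bP/(a − bP). |E| = 1 ⇒ bP = a − bP ⇒ P = a/(2b).
P = 641/(2·5) = 64.10.

64.10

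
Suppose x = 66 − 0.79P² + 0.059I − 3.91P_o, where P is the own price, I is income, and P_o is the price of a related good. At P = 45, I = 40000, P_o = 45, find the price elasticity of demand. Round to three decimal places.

First evaluate x: 66 − 0.79(45)² + 0.059(40000) − 3.91(45) = 66 − 1599.75 + 2360 − 175.95 = 650.3.
∂x/∂P = −2·0.79·P = -71.1, so E_p = -71.1·(45/650.3) ≈ -4.920.
|E_p| > 1: demand is elastic.

-4.920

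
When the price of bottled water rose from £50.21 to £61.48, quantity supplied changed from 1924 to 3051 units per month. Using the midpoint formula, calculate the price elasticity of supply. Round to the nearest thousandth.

%Δq = (3051 − 1924)/[(1924 + 3051)/2] = 1127/2487.5 ≈ 0.4531.
%Δp = (61.48 − 50.21)/[(50.21 + 61.48)/2] = 11.27/55.845 ≈ 0.2018.
Arc elasticity E = %Δq/%Δp ≈ 0.4531/0.2018 ≈ 2.245.
|E| > 1: supply is elastic over this range.

2.245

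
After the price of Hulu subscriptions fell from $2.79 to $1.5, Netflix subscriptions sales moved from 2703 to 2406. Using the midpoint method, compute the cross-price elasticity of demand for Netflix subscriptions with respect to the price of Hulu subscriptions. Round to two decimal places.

0.19

%ΔQ_x = (2406 − 2703)/[(2703+2406)/2] = -297/2554.5 ≈ -0.1163.
%ΔP_y = (1.5 − 2.79)/[(2.79+1.5)/2] ≈ -0.6014.
E_xy = -0.1163/-0.6014 ≈ 0.19.
E_xy > 0, so Netflix subscriptions and Hulu subscriptions are substitutes.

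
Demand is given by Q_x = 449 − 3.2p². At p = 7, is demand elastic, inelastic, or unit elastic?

elastic

At p = 7, Q_x = 292.2.
dQ_x/dp = −2·3.2·p = −44.8.
Point elasticity E = (dQ_x/dp)·(p/Q_x) = -44.8 × 7/292.2 ≈ -1.073.
|E| ≈ 1.073 > 1, so demand is elastic.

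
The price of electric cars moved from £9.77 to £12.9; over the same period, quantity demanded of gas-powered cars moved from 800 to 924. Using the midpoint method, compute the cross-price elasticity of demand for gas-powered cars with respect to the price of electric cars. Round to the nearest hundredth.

0.52

%ΔQ_x = (924 − 800)/[(800+924)/2] = 124/862 ≈ 0.1439.
%ΔP_y = (12.9 − 9.77)/[(9.77+12.9)/2] ≈ 0.2761.
E_xy = 0.1439/0.2761 ≈ 0.52.
E_xy > 0, so gas-powered cars and electric cars are substitutes.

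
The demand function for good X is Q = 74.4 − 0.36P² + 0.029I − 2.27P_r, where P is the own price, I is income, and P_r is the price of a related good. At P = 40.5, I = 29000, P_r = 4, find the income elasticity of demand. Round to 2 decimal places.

At the given point, Q = 74.4 − 0.36(40.5)² + 0.029(29000) − 2.27(4) = 74.4 − 590.49 + 841 − 9.08 = 315.83.
∂Q/∂I = +0.029, so E_I = 0.029·(29000/315.83) ≈ 2.66.
E_I > 1: normal good (luxury).

2.66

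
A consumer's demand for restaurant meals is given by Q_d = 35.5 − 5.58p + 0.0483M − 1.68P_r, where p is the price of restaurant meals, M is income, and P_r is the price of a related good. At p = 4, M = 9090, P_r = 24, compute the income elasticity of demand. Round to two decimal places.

1.07

First evaluate Q_d: 35.5 − 5.58(4) + 0.0483(9090) − 1.68(24) = 35.5 − 22.32 + 439.047 − 40.32 = 411.907.
∂Q_d/∂M = +0.0483, so E_I = 0.0483·(9090/411.907) ≈ 1.07.
E_I > 1: normal good (luxury).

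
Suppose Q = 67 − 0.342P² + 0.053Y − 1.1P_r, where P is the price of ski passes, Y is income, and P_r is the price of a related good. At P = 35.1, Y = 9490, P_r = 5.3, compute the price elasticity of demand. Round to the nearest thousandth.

-5.902

At the given point, Q = 67 − 0.342(35.1)² + 0.053(9490) − 1.1(5.3) = 67 − 421.3474 + 502.97 − 5.83 = 142.7926.
∂Q/∂P = −2·0.342·P = -24.0084, so E_p = -24.0084·(35.1/142.7926) ≈ -5.902.
|E_p| > 1: demand is elastic.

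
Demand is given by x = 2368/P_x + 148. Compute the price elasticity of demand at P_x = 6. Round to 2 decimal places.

-0.73

At P_x = 6, x = 542.6667.
dx/dP_x = −2368/P_x² = −65.7778.
Point elasticity E = (dx/dP_x)·(P_x/x) = -65.7778 × 6/542.6667 ≈ -0.73.
|E| < 1, so demand is inelastic at this price.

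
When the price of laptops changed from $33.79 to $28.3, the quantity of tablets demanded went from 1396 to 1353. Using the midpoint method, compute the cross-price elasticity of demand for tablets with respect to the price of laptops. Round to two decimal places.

0.18

%ΔQ_x = (1353 − 1396)/[(1396+1353)/2] = -43/1374.5 ≈ -0.0313.
%ΔP_y = (28.3 − 33.79)/[(33.79+28.3)/2] ≈ -0.1768.
E_xy = -0.0313/-0.1768 ≈ 0.18.
E_xy > 0, so tablets and laptops are substitutes.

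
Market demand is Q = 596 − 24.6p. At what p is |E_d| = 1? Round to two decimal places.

12.11

For linear demand Q = a − bp, E = −bp/(a − bp). |E| = 1 ⇒ bp = a − bp ⇒ p = a/(2b).
p = 596/(2·24.6) ≈ 12.11.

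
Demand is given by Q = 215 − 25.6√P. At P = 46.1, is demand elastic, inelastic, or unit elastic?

elastic

At P = 46.1, Q = 41.1837.
dQ/dP = −25.6/(2√P) = −25.6/(2·6.7897).
Point elasticity E = (dQ/dP)·(P/Q) = -1.8852 × 46.1/41.1837 ≈ -2.110.
|E| ≈ 2.110 > 1, so demand is elastic.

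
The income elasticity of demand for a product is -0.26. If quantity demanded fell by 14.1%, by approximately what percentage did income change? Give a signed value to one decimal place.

54.2

%ΔQ ≈ E × %ΔI ⇒ %ΔI = %ΔQ / E = (-14.1%)/(-0.26) ≈ 54.2%.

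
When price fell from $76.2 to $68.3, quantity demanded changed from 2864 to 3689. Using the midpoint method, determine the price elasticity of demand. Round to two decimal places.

-2.30

%Δq = (3689 − 2864)/[(2864 + 3689)/2] = 825/3276.5 ≈ 0.2518.
%ΔP = (68.3 − 76.2)/[(76.2 + 68.3)/2] = -7.9/72.25 ≈ -0.1093.
Arc elasticity E = %Δq/%ΔP ≈ 0.2518/-0.1093 ≈ -2.30.
|E| > 1: demand is elastic over this range.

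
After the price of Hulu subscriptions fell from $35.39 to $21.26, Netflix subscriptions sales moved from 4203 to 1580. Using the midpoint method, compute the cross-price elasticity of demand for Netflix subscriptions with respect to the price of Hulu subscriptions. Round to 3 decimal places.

%ΔQ_x = (1580 − 4203)/[(4203+1580)/2] = -2623/2891.5 ≈ -0.9071.
%ΔP_y = (21.26 − 35.39)/[(35.39+21.26)/2] ≈ -0.4989.
E_xy = -0.9071/-0.4989 ≈ 1.818.
E_xy > 0, so Netflix subscriptions and Hulu subscriptions are substitutes.

1.818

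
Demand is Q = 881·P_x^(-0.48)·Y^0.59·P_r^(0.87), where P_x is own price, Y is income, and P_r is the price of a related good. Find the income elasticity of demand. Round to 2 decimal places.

0.59

For a Cobb–Douglas (constant-elasticity) form Q = A·Y^α·…, the elasticity with respect to Y equals the exponent α at every point.
Here the exponent on Y is 0.59, so the income elasticity of demand is 0.59.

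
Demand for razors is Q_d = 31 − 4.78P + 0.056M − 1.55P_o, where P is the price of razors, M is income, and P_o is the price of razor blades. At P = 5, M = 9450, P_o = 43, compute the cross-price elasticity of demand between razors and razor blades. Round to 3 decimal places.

-0.142

Evaluating quantity at (P, M, P_o) gives Q_d = 31 − 4.78(5) + 0.056(9450) − 1.55(43) = 31 − 23.9 + 529.2 − 66.65 = 469.65.
∂Q_d/∂P_o = −1.55, so E_xy = -1.55·(43/469.65) ≈ -0.142.
E_xy < 0: the goods are complements.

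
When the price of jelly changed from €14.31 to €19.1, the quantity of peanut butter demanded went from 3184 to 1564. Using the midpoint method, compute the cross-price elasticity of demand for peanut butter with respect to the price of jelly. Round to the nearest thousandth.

%ΔQ_x = (1564 − 3184)/[(3184+1564)/2] = -1620/2374 ≈ -0.6824.
%ΔP_y = (19.1 − 14.31)/[(14.31+19.1)/2] ≈ 0.2867.
E_xy = -0.6824/0.2867 ≈ -2.380.
E_xy < 0, so peanut butter and jelly are complements.

-2.380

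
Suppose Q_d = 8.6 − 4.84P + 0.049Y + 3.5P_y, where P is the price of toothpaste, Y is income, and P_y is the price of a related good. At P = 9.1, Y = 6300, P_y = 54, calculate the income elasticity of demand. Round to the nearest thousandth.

0.668

Evaluating quantity at (P, Y, P_y) gives Q_d = 8.6 − 4.84(9.1) + 0.049(6300) + 3.5(54) = 8.6 − 44.044 + 308.7 + 189 = 462.256.
∂Q_d/∂Y = +0.049, so E_I = 0.049·(6300/462.256) ≈ 0.668.
E_I ∈ (0,1): normal good (necessity).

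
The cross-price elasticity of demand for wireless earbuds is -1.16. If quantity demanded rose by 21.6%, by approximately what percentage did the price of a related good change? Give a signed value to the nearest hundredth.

-18.62

%ΔQ ≈ E × %ΔP_y ⇒ %ΔP_y = %ΔQ / E = (21.6%)/(-1.16) ≈ -18.62%.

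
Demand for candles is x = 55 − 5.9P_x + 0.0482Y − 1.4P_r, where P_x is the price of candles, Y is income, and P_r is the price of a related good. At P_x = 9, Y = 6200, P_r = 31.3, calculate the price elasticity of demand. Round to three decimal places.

-0.207

x = 55 − 5.9(9) + 0.0482(6200) − 1.4(31.3) = 55 − 53.1 + 298.84 − 43.82 = 256.92.
∂x/∂P_x = −5.9, so E_p = (−5.9)·(9/256.92) ≈ -0.207.
|E_p| < 1: demand is inelastic.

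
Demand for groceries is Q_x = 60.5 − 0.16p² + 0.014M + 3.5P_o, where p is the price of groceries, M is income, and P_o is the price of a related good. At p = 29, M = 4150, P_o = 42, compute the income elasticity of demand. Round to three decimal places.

First evaluate Q_x: 60.5 − 0.16(29)² + 0.014(4150) + 3.5(42) = 60.5 − 134.56 + 58.1 + 147 = 131.04.
∂Q_x/∂M = +0.014, so E_I = 0.014·(4150/131.04) ≈ 0.443.
E_I ∈ (0,1): normal good (necessity).

0.443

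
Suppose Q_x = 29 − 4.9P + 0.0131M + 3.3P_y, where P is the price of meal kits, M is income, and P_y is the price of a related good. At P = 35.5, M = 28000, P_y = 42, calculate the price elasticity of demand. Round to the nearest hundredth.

At the given point, Q_x = 29 − 4.9(35.5) + 0.0131(28000) + 3.3(42) = 29 − 173.95 + 366.8 + 138.6 = 360.45.
∂Q_x/∂P = −4.9, so E_p = (−4.9)·(35.5/360.45) ≈ -0.48.
|E_p| < 1: demand is inelastic.

-0.48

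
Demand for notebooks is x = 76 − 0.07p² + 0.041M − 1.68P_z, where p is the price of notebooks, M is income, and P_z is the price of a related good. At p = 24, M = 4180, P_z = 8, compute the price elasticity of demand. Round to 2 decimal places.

-0.42

Evaluating quantity at (p, M, P_z) gives x = 76 − 0.07(24)² + 0.041(4180) − 1.68(8) = 76 − 40.32 + 171.38 − 13.44 = 193.62.
∂x/∂p = −2·0.07·p = -3.36, so E_p = -3.36·(24/193.62) ≈ -0.42.
|E_p| < 1: demand is inelastic.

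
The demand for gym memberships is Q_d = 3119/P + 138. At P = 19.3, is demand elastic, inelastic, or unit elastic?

At P = 19.3, Q_d = 299.6062.
dQ_d/dP = −3119/P² = −8.3734.
Point elasticity E = (dQ_d/dP)·(P/Q_d) = -8.3734 × 19.3/299.6062 ≈ -0.539.
|E| ≈ 0.539 < 1, so demand is inelastic.

inelastic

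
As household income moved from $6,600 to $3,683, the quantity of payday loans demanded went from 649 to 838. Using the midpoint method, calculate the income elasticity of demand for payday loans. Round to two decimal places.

%ΔQ = (838 − 649)/[(649+838)/2] = 189/743.5 ≈ 0.2542.
%ΔM = (3,683 − 6,600)/[(6,600+3,683)/2] = -2917/5141.5 ≈ -0.5673.
E_I = %ΔQ/%ΔM ≈ -0.45.
E_I < 0: inferior good.

-0.45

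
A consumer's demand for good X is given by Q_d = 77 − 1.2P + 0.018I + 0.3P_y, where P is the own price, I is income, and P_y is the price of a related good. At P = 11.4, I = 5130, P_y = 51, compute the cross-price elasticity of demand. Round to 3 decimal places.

0.089

Q_d = 77 − 1.2(11.4) + 0.018(5130) + 0.3(51) = 77 − 13.68 + 92.34 + 15.3 = 170.96.
∂Q_d/∂P_y = +0.3, so E_xy = 0.3·(51/170.96) ≈ 0.089.
E_xy > 0: the goods are substitutes.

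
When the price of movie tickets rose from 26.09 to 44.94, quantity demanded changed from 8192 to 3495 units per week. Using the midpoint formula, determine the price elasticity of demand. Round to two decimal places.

%ΔQ = (3495 − 8192)/[(8192 + 3495)/2] = -4697/5843.5 ≈ -0.8038.
%ΔP = (44.94 − 26.09)/[(26.09 + 44.94)/2] = 18.85/35.515 ≈ 0.5308.
Arc elasticity E = %ΔQ/%ΔP ≈ -0.8038/0.5308 ≈ -1.51.
|E| > 1: demand is elastic over this range.

-1.51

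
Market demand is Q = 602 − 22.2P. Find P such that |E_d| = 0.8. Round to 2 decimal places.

12.05

Set −bP/(a − bP) = −0.8 ⇒ bP = 0.8(a − bP) ⇒ bP(1+0.8) = 0.8·a.
P = 0.8·602/(22.2·1.8) ≈ 12.05.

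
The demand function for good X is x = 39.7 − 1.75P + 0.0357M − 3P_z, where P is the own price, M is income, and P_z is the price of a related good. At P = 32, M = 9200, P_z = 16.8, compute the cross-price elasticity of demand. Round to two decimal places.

x = 39.7 − 1.75(32) + 0.0357(9200) − 3(16.8) = 39.7 − 56 + 328.44 − 50.4 = 261.74.
∂x/∂P_z = −3, so E_xy = -3·(16.8/261.74) ≈ -0.19.
E_xy < 0: the goods are complements.

-0.19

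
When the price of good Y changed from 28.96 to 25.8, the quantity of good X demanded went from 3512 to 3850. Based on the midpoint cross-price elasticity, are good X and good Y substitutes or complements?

complements

%ΔQ_x = (3850 − 3512)/[(3512+3850)/2] = 338/3681 ≈ 0.0918.
%ΔP_y = (25.8 − 28.96)/[(28.96+25.8)/2] ≈ -0.1154.
E_xy = 0.0918/-0.1154 ≈ -0.796.
E_xy < 0, so the goods are complements.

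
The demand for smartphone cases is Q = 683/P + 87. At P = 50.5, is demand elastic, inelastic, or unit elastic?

At P = 50.5, Q = 100.5248.
dQ/dP = −683/P² = −0.2678.
Point elasticity E = (dQ/dP)·(P/Q) = -0.2678 × 50.5/100.5248 ≈ -0.135.
|E| ≈ 0.135 < 1, so demand is inelastic.

inelastic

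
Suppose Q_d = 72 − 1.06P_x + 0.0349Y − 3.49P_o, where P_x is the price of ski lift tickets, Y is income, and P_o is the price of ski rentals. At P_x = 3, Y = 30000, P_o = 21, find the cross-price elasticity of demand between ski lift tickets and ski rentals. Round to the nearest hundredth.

At the given point, Q_d = 72 − 1.06(3) + 0.0349(30000) − 3.49(21) = 72 − 3.18 + 1047 − 73.29 = 1042.53.
∂Q_d/∂P_o = −3.49, so E_xy = -3.49·(21/1042.53) ≈ -0.07.
E_xy < 0: the goods are complements.

-0.07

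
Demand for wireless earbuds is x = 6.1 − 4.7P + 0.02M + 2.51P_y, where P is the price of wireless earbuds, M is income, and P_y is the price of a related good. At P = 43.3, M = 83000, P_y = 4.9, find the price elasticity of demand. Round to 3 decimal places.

First evaluate x: 6.1 − 4.7(43.3) + 0.02(83000) + 2.51(4.9) = 6.1 − 203.51 + 1660 + 12.299 = 1474.889.
∂x/∂P = −4.7, so E_p = (−4.7)·(43.3/1474.889) ≈ -0.138.
|E_p| < 1: demand is inelastic.

-0.138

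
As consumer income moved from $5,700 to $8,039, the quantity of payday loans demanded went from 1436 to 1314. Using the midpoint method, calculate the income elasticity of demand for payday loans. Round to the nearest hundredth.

-0.26

%ΔQ = (1314 − 1436)/[(1436+1314)/2] = -122/1375 ≈ -0.0887.
%ΔI = (8,039 − 5,700)/[(5,700+8,039)/2] = 2339/6869.5 ≈ 0.3405.
E_I = %ΔQ/%ΔI ≈ -0.26.
E_I < 0: inferior good.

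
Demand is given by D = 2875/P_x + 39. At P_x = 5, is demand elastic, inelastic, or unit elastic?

inelastic

At P_x = 5, D = 614.
dD/dP_x = −2875/P_x² = −115.
Point elasticity E = (dD/dP_x)·(P_x/D) = -115 × 5/614 ≈ -0.936.
|E| ≈ 0.936 < 1, so demand is inelastic.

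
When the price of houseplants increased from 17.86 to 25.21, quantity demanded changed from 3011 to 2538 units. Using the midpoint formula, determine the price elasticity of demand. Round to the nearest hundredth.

%ΔQ = (2538 − 3011)/[(3011 + 2538)/2] = -473/2774.5 ≈ -0.1705.
%ΔP = (25.21 − 17.86)/[(17.86 + 25.21)/2] = 7.35/21.535 ≈ 0.3413.
Arc elasticity E = %ΔQ/%ΔP ≈ -0.1705/0.3413 ≈ -0.50.
|E| < 1: demand is inelastic over this range.

-0.50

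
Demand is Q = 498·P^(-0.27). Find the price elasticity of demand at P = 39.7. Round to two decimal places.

For a Cobb–Douglas (constant-elasticity) form Q = A·P^α·…, the elasticity with respect to P equals the exponent α at every point.
Here the exponent on P is -0.27, so the price elasticity of demand is -0.27.

-0.27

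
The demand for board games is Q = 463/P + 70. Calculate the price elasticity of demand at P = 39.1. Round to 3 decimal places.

-0.145

At P = 39.1, Q = 81.8414.
dQ/dP = −463/P² = −0.3028.
Point elasticity E = (dQ/dP)·(P/Q) = -0.3028 × 39.1/81.8414 ≈ -0.145.
|E| < 1, so demand is inelastic at this price.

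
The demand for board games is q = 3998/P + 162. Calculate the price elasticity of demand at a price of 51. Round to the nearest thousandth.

-0.326

At P = 51, q = 240.3922.
dq/dP = −3998/P² = −1.5371.
Point elasticity E = (dq/dP)·(P/q) = -1.5371 × 51/240.3922 ≈ -0.326.
|E| < 1, so demand is inelastic at this price.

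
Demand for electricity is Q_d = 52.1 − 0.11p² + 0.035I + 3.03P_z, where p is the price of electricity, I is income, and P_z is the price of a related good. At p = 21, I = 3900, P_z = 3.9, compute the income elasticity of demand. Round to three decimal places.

Q_d = 52.1 − 0.11(21)² + 0.035(3900) + 3.03(3.9) = 52.1 − 48.51 + 136.5 + 11.817 = 151.907.
∂Q_d/∂I = +0.035, so E_I = 0.035·(3900/151.907) ≈ 0.899.
E_I ∈ (0,1): normal good (necessity).

0.899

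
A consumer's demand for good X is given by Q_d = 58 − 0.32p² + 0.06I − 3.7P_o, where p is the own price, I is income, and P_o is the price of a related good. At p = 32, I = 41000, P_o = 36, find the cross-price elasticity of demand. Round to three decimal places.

-0.065

At the given point, Q_d = 58 − 0.32(32)² + 0.06(41000) − 3.7(36) = 58 − 327.68 + 2460 − 133.2 = 2057.12.
∂Q_d/∂P_o = −3.7, so E_xy = -3.7·(36/2057.12) ≈ -0.065.
E_xy < 0: the goods are complements.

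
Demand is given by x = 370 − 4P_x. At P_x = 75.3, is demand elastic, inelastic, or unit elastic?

elastic

At P_x = 75.3, x = 68.8.
dx/dP_x = −4.
Point elasticity E = (dx/dP_x)·(P_x/x) = -4 × 75.3/68.8 ≈ -4.378.
|E| ≈ 4.378 > 1, so demand is elastic.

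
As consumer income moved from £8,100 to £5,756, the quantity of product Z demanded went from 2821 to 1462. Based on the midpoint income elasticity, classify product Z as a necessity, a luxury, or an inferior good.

%ΔQ = (1462 − 2821)/[(2821+1462)/2] = -1359/2141.5 ≈ -0.6346.
%ΔI = (5,756 − 8,100)/[(8,100+5,756)/2] = -2344/6928 ≈ -0.3383.
E_I = %ΔQ/%ΔI ≈ 1.876.
E_I > 1: normal good (luxury).

luxury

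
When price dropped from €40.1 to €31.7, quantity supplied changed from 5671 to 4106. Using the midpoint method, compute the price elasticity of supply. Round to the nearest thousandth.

1.368

%ΔQ = (4106 − 5671)/[(5671 + 4106)/2] = -1565/4888.5 ≈ -0.3201.
%Δp = (31.7 − 40.1)/[(40.1 + 31.7)/2] = -8.4/35.9 ≈ -0.2340.
Arc elasticity E = %ΔQ/%Δp ≈ -0.3201/-0.2340 ≈ 1.368.
|E| > 1: supply is elastic over this range.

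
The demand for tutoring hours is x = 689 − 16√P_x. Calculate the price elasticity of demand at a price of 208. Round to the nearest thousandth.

-0.252

At P_x = 208, x = 458.2447.
dx/dP_x = −16/(2√P_x) = −16/(2·14.4222).
Point elasticity E = (dx/dP_x)·(P_x/x) = -0.5547 × 208/458.2447 ≈ -0.252.
|E| < 1, so demand is inelastic at this price.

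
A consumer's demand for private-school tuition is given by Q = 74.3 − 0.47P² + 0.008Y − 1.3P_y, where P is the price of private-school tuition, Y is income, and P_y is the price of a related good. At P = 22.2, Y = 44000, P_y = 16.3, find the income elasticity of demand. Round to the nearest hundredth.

At the given point, Q = 74.3 − 0.47(22.2)² + 0.008(44000) − 1.3(16.3) = 74.3 − 231.6348 + 352 − 21.19 = 173.4752.
∂Q/∂Y = +0.008, so E_I = 0.008·(44000/173.4752) ≈ 2.03.
E_I > 1: normal good (luxury).

2.03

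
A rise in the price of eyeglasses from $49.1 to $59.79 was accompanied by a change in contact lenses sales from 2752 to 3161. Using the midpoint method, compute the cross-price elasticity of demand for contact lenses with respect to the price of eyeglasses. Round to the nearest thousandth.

%ΔQ_x = (3161 − 2752)/[(2752+3161)/2] = 409/2956.5 ≈ 0.1383.
%ΔP_y = (59.79 − 49.1)/[(49.1+59.79)/2] ≈ 0.1963.
E_xy = 0.1383/0.1963 ≈ 0.705.
E_xy > 0, so contact lenses and eyeglasses are substitutes.

0.705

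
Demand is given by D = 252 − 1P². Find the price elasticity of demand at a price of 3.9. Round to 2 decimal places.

At P = 3.9, D = 236.79.
dD/dP = −2·1·P = −7.8.
Point elasticity E = (dD/dP)·(P/D) = -7.8 × 3.9/236.79 ≈ -0.13.
|E| < 1, so demand is inelastic at this price.

-0.13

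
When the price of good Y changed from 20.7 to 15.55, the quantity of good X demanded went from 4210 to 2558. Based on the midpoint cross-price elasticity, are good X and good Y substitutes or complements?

%ΔQ_x = (2558 − 4210)/[(4210+2558)/2] = -1652/3384 ≈ -0.4882.
%ΔP_y = (15.55 − 20.7)/[(20.7+15.55)/2] ≈ -0.2841.
E_xy = -0.4882/-0.2841 ≈ 1.718.
E_xy > 0, so the goods are substitutes.

substitutes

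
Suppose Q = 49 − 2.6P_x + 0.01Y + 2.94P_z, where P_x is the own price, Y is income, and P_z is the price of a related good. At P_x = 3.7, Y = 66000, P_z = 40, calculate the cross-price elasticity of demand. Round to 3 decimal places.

Q = 49 − 2.6(3.7) + 0.01(66000) + 2.94(40) = 49 − 9.62 + 660 + 117.6 = 816.98.
∂Q/∂P_z = +2.94, so E_xy = 2.94·(40/816.98) ≈ 0.144.
E_xy > 0: the goods are substitutes.

0.144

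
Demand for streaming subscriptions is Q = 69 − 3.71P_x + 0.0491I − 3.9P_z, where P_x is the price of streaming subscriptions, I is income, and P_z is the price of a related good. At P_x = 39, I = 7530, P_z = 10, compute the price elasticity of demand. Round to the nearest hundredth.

-0.57

Substituting, Q = 69 − 3.71(39) + 0.0491(7530) − 3.9(10) = 69 − 144.69 + 369.723 − 39 = 255.033.
∂Q/∂P_x = −3.71, so E_p = (−3.71)·(39/255.033) ≈ -0.57.
|E_p| < 1: demand is inelastic.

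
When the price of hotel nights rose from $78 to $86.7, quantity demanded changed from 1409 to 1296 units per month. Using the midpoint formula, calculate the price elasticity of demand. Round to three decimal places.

%Δq = (1296 − 1409)/[(1409 + 1296)/2] = -113/1352.5 ≈ -0.0835.
%ΔP = (86.7 − 78)/[(78 + 86.7)/2] = 8.7/82.35 ≈ 0.1056.
Arc elasticity E = %Δq/%ΔP ≈ -0.0835/0.1056 ≈ -0.791.
|E| < 1: demand is inelastic over this range.

-0.791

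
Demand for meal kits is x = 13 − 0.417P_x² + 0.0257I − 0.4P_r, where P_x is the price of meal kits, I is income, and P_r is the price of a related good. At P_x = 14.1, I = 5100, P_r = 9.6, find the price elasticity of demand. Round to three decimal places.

-2.892

Substituting, x = 13 − 0.417(14.1)² + 0.0257(5100) − 0.4(9.6) = 13 − 82.9038 + 131.07 − 3.84 = 57.3262.
∂x/∂P_x = −2·0.417·P_x = -11.7594, so E_p = -11.7594·(14.1/57.3262) ≈ -2.892.
|E_p| > 1: demand is elastic.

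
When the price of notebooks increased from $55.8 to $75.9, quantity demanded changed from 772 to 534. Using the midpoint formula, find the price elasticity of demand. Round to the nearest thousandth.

%ΔQ = (534 − 772)/[(772 + 534)/2] = -238/653 ≈ -0.3645.
%ΔP = (75.9 − 55.8)/[(55.8 + 75.9)/2] = 20.1/65.85 ≈ 0.3052.
Arc elasticity E = %ΔQ/%ΔP ≈ -0.3645/0.3052 ≈ -1.194.
|E| > 1: demand is elastic over this range.

-1.194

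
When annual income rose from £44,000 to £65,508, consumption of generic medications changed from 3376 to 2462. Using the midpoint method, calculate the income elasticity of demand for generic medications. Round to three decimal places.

-0.797

%ΔQ = (2462 − 3376)/[(3376+2462)/2] = -914/2919 ≈ -0.3131.
%ΔI = (65,508 − 44,000)/[(44,000+65,508)/2] = 21508/54754 ≈ 0.3928.
E_I = %ΔQ/%ΔI ≈ -0.797.
E_I < 0: inferior good.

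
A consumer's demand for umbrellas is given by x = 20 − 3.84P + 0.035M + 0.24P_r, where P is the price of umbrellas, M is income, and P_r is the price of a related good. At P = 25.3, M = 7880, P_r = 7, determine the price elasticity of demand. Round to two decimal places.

Evaluating quantity at (P, M, P_r) gives x = 20 − 3.84(25.3) + 0.035(7880) + 0.24(7) = 20 − 97.152 + 275.8 + 1.68 = 200.328.
∂x/∂P = −3.84, so E_p = (−3.84)·(25.3/200.328) ≈ -0.48.
|E_p| < 1: demand is inelastic.

-0.48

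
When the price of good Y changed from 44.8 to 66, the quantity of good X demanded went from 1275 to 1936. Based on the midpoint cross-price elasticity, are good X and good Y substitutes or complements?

substitutes

%ΔQ_x = (1936 − 1275)/[(1275+1936)/2] = 661/1605.5 ≈ 0.4117.
%ΔP_y = (66 − 44.8)/[(44.8+66)/2] ≈ 0.3827.
E_xy = 0.4117/0.3827 ≈ 1.076.
E_xy > 0, so the goods are substitutes.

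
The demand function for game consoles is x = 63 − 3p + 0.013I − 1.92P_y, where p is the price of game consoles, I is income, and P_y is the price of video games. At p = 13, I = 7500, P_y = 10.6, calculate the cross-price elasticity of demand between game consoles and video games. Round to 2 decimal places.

-0.20

x = 63 − 3(13) + 0.013(7500) − 1.92(10.6) = 63 − 39 + 97.5 − 20.352 = 101.148.
∂x/∂P_y = −1.92, so E_xy = -1.92·(10.6/101.148) ≈ -0.20.
E_xy < 0: the goods are complements.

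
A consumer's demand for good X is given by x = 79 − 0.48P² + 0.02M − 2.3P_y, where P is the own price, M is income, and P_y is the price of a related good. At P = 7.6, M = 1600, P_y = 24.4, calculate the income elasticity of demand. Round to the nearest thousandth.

1.178

First evaluate x: 79 − 0.48(7.6)² + 0.02(1600) − 2.3(24.4) = 79 − 27.7248 + 32 − 56.12 = 27.1552.
∂x/∂M = +0.02, so E_I = 0.02·(1600/27.1552) ≈ 1.178.
E_I > 1: normal good (luxury).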